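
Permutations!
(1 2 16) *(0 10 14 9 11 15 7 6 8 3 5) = (0 10 14 9 11 15 7 6 8 3 5)(1 2 16) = [10, 2, 16, 5, 4, 0, 8, 6, 3, 11, 14, 15, 12, 13, 9, 7, 1]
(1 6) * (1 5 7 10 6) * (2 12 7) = (2 12 7 10 6 5) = [0, 1, 12, 3, 4, 2, 5, 10, 8, 9, 6, 11, 7]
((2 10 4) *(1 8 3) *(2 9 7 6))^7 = ((1 8 3)(2 10 4 9 7 6))^7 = (1 8 3)(2 10 4 9 7 6)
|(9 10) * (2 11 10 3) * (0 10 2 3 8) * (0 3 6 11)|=|(0 10 9 8 3 6 11 2)|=8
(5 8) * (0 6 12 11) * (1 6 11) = [11, 6, 2, 3, 4, 8, 12, 7, 5, 9, 10, 0, 1] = (0 11)(1 6 12)(5 8)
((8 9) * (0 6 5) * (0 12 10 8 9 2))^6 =(0 2 8 10 12 5 6) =((0 6 5 12 10 8 2))^6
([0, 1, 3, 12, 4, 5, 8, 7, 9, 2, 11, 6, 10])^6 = [0, 1, 8, 9, 4, 5, 10, 7, 11, 6, 3, 12, 2]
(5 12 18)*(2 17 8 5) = (2 17 8 5 12 18) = [0, 1, 17, 3, 4, 12, 6, 7, 5, 9, 10, 11, 18, 13, 14, 15, 16, 8, 2]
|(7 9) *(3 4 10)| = |(3 4 10)(7 9)| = 6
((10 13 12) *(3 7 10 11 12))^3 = (3 13 10 7)(11 12)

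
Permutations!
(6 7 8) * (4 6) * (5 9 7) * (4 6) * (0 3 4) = (0 3 4)(5 9 7 8 6) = [3, 1, 2, 4, 0, 9, 5, 8, 6, 7]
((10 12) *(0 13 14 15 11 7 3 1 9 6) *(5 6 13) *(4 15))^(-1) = ((0 5 6)(1 9 13 14 4 15 11 7 3)(10 12))^(-1) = (0 6 5)(1 3 7 11 15 4 14 13 9)(10 12)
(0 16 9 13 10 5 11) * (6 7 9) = (0 16 6 7 9 13 10 5 11) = [16, 1, 2, 3, 4, 11, 7, 9, 8, 13, 5, 0, 12, 10, 14, 15, 6]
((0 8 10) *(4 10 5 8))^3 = (10)(5 8)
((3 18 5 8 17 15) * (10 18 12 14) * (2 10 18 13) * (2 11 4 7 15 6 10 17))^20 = (2 11 12)(3 8 13)(4 14 17)(5 10 15)(6 7 18)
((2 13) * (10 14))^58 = ((2 13)(10 14))^58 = (14)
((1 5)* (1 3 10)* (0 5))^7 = (0 3 1 5 10)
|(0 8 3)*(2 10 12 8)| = 6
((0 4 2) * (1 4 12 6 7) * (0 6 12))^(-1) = (12)(1 7 6 2 4)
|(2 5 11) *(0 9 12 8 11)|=7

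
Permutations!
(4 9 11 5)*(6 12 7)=(4 9 11 5)(6 12 7)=[0, 1, 2, 3, 9, 4, 12, 6, 8, 11, 10, 5, 7]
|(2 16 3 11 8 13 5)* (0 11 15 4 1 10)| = |(0 11 8 13 5 2 16 3 15 4 1 10)| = 12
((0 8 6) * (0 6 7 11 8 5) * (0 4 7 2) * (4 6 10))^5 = ((0 5 6 10 4 7 11 8 2))^5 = (0 7 5 11 6 8 10 2 4)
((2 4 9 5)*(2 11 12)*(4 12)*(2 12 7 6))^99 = ((12)(2 7 6)(4 9 5 11))^99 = (12)(4 11 5 9)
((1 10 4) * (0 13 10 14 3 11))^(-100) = (0 1)(3 10)(4 11)(13 14)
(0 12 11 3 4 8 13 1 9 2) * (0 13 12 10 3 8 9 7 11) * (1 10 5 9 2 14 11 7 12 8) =(0 5 9 14 11 1 12)(2 13 10 3 4) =[5, 12, 13, 4, 2, 9, 6, 7, 8, 14, 3, 1, 0, 10, 11]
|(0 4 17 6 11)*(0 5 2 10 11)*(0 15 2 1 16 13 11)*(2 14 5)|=13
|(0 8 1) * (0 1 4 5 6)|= |(0 8 4 5 6)|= 5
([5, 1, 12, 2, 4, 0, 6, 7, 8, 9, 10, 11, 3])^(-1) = (0 5)(2 3 12)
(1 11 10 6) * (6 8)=(1 11 10 8 6)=[0, 11, 2, 3, 4, 5, 1, 7, 6, 9, 8, 10]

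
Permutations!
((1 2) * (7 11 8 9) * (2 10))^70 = ((1 10 2)(7 11 8 9))^70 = (1 10 2)(7 8)(9 11)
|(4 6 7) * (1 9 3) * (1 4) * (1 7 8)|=6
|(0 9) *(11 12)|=|(0 9)(11 12)|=2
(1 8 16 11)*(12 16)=(1 8 12 16 11)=[0, 8, 2, 3, 4, 5, 6, 7, 12, 9, 10, 1, 16, 13, 14, 15, 11]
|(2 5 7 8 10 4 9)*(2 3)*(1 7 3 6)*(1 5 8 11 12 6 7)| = 11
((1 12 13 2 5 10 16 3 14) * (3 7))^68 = (1 3 16 5 13)(2 12 14 7 10) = ((1 12 13 2 5 10 16 7 3 14))^68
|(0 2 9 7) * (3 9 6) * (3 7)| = |(0 2 6 7)(3 9)| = 4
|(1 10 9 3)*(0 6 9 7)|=|(0 6 9 3 1 10 7)|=7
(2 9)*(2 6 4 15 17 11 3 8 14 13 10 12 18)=(2 9 6 4 15 17 11 3 8 14 13 10 12 18)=[0, 1, 9, 8, 15, 5, 4, 7, 14, 6, 12, 3, 18, 10, 13, 17, 16, 11, 2]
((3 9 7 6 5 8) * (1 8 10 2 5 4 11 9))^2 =((1 8 3)(2 5 10)(4 11 9 7 6))^2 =(1 3 8)(2 10 5)(4 9 6 11 7)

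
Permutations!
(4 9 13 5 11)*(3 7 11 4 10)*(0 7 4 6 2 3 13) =(0 7 11 10 13 5 6 2 3 4 9) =[7, 1, 3, 4, 9, 6, 2, 11, 8, 0, 13, 10, 12, 5]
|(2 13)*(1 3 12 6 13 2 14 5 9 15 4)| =10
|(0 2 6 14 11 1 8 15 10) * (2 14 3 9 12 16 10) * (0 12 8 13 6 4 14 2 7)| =|(0 2 4 14 11 1 13 6 3 9 8 15 7)(10 12 16)| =39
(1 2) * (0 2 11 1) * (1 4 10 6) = (0 2)(1 11 4 10 6) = [2, 11, 0, 3, 10, 5, 1, 7, 8, 9, 6, 4]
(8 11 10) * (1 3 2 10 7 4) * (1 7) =(1 3 2 10 8 11)(4 7) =[0, 3, 10, 2, 7, 5, 6, 4, 11, 9, 8, 1]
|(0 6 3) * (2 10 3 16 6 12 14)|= 6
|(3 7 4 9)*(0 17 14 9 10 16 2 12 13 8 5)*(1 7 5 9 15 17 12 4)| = |(0 12 13 8 9 3 5)(1 7)(2 4 10 16)(14 15 17)| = 84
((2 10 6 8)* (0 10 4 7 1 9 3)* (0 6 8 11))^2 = (0 8 4 1 3 11 10 2 7 9 6)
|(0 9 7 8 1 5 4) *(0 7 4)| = 7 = |(0 9 4 7 8 1 5)|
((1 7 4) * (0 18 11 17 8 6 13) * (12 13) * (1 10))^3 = (0 17 12 18 8 13 11 6)(1 10 4 7)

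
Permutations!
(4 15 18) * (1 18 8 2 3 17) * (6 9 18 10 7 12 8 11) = [0, 10, 3, 17, 15, 5, 9, 12, 2, 18, 7, 6, 8, 13, 14, 11, 16, 1, 4] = (1 10 7 12 8 2 3 17)(4 15 11 6 9 18)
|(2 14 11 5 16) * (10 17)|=10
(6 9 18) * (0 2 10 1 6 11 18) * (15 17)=(0 2 10 1 6 9)(11 18)(15 17)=[2, 6, 10, 3, 4, 5, 9, 7, 8, 0, 1, 18, 12, 13, 14, 17, 16, 15, 11]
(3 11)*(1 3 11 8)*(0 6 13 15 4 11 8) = (0 6 13 15 4 11 8 1 3) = [6, 3, 2, 0, 11, 5, 13, 7, 1, 9, 10, 8, 12, 15, 14, 4]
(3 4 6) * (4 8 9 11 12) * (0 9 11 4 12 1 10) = [9, 10, 2, 8, 6, 5, 3, 7, 11, 4, 0, 1, 12] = (12)(0 9 4 6 3 8 11 1 10)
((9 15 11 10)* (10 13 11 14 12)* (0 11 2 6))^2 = (0 13 6 11 2)(9 14 10 15 12) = ((0 11 13 2 6)(9 15 14 12 10))^2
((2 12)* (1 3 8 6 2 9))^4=(1 2 3 12 8 9 6)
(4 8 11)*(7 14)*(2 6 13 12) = (2 6 13 12)(4 8 11)(7 14) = [0, 1, 6, 3, 8, 5, 13, 14, 11, 9, 10, 4, 2, 12, 7]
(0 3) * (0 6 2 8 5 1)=[3, 0, 8, 6, 4, 1, 2, 7, 5]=(0 3 6 2 8 5 1)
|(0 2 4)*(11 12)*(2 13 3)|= |(0 13 3 2 4)(11 12)|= 10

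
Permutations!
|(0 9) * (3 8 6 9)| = 5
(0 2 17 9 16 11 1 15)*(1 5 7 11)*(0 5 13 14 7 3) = (0 2 17 9 16 1 15 5 3)(7 11 13 14) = [2, 15, 17, 0, 4, 3, 6, 11, 8, 16, 10, 13, 12, 14, 7, 5, 1, 9]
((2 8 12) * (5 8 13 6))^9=((2 13 6 5 8 12))^9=(2 5)(6 12)(8 13)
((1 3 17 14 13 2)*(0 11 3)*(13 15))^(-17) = ((0 11 3 17 14 15 13 2 1))^(-17) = (0 11 3 17 14 15 13 2 1)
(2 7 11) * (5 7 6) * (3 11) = (2 6 5 7 3 11) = [0, 1, 6, 11, 4, 7, 5, 3, 8, 9, 10, 2]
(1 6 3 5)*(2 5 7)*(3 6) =(1 3 7 2 5) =[0, 3, 5, 7, 4, 1, 6, 2]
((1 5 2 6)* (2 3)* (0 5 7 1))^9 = ((0 5 3 2 6)(1 7))^9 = (0 6 2 3 5)(1 7)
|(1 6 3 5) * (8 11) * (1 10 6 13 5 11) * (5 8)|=15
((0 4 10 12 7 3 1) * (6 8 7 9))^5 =((0 4 10 12 9 6 8 7 3 1))^5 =(0 6)(1 9)(3 12)(4 8)(7 10)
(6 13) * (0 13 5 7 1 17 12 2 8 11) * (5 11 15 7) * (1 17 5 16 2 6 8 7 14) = (0 13 8 15 14 1 5 16 2 7 17 12 6 11) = [13, 5, 7, 3, 4, 16, 11, 17, 15, 9, 10, 0, 6, 8, 1, 14, 2, 12]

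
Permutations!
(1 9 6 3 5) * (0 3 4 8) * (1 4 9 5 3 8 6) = (0 8)(1 5 4 6 9) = [8, 5, 2, 3, 6, 4, 9, 7, 0, 1]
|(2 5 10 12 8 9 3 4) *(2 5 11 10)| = |(2 11 10 12 8 9 3 4 5)| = 9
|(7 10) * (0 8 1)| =|(0 8 1)(7 10)| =6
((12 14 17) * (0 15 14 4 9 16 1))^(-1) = (0 1 16 9 4 12 17 14 15)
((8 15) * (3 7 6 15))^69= ((3 7 6 15 8))^69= (3 8 15 6 7)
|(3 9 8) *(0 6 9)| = |(0 6 9 8 3)| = 5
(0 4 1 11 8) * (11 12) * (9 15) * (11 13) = (0 4 1 12 13 11 8)(9 15) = [4, 12, 2, 3, 1, 5, 6, 7, 0, 15, 10, 8, 13, 11, 14, 9]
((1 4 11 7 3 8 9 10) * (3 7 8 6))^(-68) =((1 4 11 8 9 10)(3 6))^(-68) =(1 9 11)(4 10 8)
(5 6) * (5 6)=(6)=[0, 1, 2, 3, 4, 5, 6]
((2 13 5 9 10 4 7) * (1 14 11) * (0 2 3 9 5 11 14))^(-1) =(14)(0 1 11 13 2)(3 7 4 10 9)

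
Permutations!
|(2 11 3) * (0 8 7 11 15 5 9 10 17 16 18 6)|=|(0 8 7 11 3 2 15 5 9 10 17 16 18 6)|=14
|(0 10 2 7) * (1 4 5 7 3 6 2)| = 6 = |(0 10 1 4 5 7)(2 3 6)|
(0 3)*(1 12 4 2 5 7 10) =(0 3)(1 12 4 2 5 7 10) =[3, 12, 5, 0, 2, 7, 6, 10, 8, 9, 1, 11, 4]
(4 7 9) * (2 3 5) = [0, 1, 3, 5, 7, 2, 6, 9, 8, 4] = (2 3 5)(4 7 9)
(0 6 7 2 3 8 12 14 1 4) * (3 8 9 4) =[6, 3, 8, 9, 0, 5, 7, 2, 12, 4, 10, 11, 14, 13, 1] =(0 6 7 2 8 12 14 1 3 9 4)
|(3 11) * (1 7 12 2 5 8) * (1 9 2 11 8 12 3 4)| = 10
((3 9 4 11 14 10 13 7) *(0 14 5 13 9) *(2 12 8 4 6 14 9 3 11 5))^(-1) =((0 9 6 14 10 3)(2 12 8 4 5 13 7 11))^(-1) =(0 3 10 14 6 9)(2 11 7 13 5 4 8 12)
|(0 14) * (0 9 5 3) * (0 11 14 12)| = 10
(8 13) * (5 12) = [0, 1, 2, 3, 4, 12, 6, 7, 13, 9, 10, 11, 5, 8] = (5 12)(8 13)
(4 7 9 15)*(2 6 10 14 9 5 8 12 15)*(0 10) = (0 10 14 9 2 6)(4 7 5 8 12 15) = [10, 1, 6, 3, 7, 8, 0, 5, 12, 2, 14, 11, 15, 13, 9, 4]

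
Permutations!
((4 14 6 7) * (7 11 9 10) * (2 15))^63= (2 15)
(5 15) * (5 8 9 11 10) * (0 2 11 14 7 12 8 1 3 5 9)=(0 2 11 10 9 14 7 12 8)(1 3 5 15)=[2, 3, 11, 5, 4, 15, 6, 12, 0, 14, 9, 10, 8, 13, 7, 1]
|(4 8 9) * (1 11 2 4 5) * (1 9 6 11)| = 10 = |(2 4 8 6 11)(5 9)|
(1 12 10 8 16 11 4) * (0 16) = (0 16 11 4 1 12 10 8) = [16, 12, 2, 3, 1, 5, 6, 7, 0, 9, 8, 4, 10, 13, 14, 15, 11]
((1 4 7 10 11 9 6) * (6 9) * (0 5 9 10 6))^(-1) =(0 11 10 9 5)(1 6 7 4)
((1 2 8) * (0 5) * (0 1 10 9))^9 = ((0 5 1 2 8 10 9))^9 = (0 1 8 9 5 2 10)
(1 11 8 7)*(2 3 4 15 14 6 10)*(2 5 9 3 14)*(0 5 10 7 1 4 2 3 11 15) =(0 5 9 11 8 1 15 3 2 14 6 7 4) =[5, 15, 14, 2, 0, 9, 7, 4, 1, 11, 10, 8, 12, 13, 6, 3]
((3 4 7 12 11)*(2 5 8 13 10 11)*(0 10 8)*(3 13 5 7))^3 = (0 13)(3 4)(5 11)(8 10)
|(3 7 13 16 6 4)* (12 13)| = 7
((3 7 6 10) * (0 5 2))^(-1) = (0 2 5)(3 10 6 7)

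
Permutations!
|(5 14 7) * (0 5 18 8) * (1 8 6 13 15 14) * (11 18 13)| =|(0 5 1 8)(6 11 18)(7 13 15 14)| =12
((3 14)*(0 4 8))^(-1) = (0 8 4)(3 14) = ((0 4 8)(3 14))^(-1)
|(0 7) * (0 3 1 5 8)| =|(0 7 3 1 5 8)| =6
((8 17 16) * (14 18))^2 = ((8 17 16)(14 18))^2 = (18)(8 16 17)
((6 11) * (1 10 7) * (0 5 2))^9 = (6 11)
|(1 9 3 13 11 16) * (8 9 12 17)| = 9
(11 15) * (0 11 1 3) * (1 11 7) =(0 7 1 3)(11 15) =[7, 3, 2, 0, 4, 5, 6, 1, 8, 9, 10, 15, 12, 13, 14, 11]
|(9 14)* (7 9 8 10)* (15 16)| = 10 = |(7 9 14 8 10)(15 16)|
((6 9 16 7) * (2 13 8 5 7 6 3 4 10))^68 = (2 7)(3 13)(4 8)(5 10)(6 16 9)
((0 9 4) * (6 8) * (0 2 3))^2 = (0 4 3 9 2)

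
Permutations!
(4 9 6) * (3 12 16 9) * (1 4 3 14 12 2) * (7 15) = (1 4 14 12 16 9 6 3 2)(7 15) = [0, 4, 1, 2, 14, 5, 3, 15, 8, 6, 10, 11, 16, 13, 12, 7, 9]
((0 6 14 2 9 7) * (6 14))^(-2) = ((0 14 2 9 7))^(-2) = (0 9 14 7 2)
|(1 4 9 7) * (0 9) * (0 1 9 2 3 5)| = |(0 2 3 5)(1 4)(7 9)| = 4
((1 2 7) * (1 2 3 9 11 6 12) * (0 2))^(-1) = (0 7 2)(1 12 6 11 9 3)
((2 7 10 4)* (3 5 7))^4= (2 10 5)(3 4 7)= ((2 3 5 7 10 4))^4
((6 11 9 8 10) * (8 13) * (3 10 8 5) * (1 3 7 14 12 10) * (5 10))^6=(5 14)(6 11 9 13 10)(7 12)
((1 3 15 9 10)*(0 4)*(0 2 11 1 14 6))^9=(0 14 9 3 11 4 6 10 15 1 2)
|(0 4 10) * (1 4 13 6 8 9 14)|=|(0 13 6 8 9 14 1 4 10)|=9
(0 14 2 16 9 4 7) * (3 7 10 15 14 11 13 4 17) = (0 11 13 4 10 15 14 2 16 9 17 3 7) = [11, 1, 16, 7, 10, 5, 6, 0, 8, 17, 15, 13, 12, 4, 2, 14, 9, 3]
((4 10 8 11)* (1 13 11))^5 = ((1 13 11 4 10 8))^5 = (1 8 10 4 11 13)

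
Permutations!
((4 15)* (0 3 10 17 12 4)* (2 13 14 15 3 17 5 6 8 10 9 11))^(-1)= (0 15 14 13 2 11 9 3 4 12 17)(5 10 8 6)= ((0 17 12 4 3 9 11 2 13 14 15)(5 6 8 10))^(-1)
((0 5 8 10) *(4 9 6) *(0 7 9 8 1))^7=((0 5 1)(4 8 10 7 9 6))^7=(0 5 1)(4 8 10 7 9 6)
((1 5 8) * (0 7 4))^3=(8)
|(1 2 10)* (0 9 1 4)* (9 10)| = |(0 10 4)(1 2 9)| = 3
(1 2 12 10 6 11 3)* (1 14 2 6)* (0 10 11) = (0 10 1 6)(2 12 11 3 14) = [10, 6, 12, 14, 4, 5, 0, 7, 8, 9, 1, 3, 11, 13, 2]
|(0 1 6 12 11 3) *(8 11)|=|(0 1 6 12 8 11 3)|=7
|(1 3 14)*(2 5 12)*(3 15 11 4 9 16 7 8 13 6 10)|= |(1 15 11 4 9 16 7 8 13 6 10 3 14)(2 5 12)|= 39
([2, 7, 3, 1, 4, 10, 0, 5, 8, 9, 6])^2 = [3, 5, 1, 7, 4, 6, 2, 10, 8, 9, 0]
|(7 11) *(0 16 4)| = |(0 16 4)(7 11)| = 6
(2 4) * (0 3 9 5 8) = [3, 1, 4, 9, 2, 8, 6, 7, 0, 5] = (0 3 9 5 8)(2 4)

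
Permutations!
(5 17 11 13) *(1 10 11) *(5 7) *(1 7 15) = (1 10 11 13 15)(5 17 7) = [0, 10, 2, 3, 4, 17, 6, 5, 8, 9, 11, 13, 12, 15, 14, 1, 16, 7]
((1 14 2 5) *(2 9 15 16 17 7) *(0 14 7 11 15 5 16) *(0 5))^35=(0 9 14)(1 16 15 7 17 5 2 11)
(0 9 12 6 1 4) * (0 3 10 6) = (0 9 12)(1 4 3 10 6) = [9, 4, 2, 10, 3, 5, 1, 7, 8, 12, 6, 11, 0]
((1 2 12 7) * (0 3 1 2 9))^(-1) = ((0 3 1 9)(2 12 7))^(-1) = (0 9 1 3)(2 7 12)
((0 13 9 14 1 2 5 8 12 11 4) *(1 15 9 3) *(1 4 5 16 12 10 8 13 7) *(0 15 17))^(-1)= ((0 7 1 2 16 12 11 5 13 3 4 15 9 14 17)(8 10))^(-1)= (0 17 14 9 15 4 3 13 5 11 12 16 2 1 7)(8 10)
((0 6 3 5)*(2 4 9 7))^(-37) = ((0 6 3 5)(2 4 9 7))^(-37) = (0 5 3 6)(2 7 9 4)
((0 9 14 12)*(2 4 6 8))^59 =((0 9 14 12)(2 4 6 8))^59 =(0 12 14 9)(2 8 6 4)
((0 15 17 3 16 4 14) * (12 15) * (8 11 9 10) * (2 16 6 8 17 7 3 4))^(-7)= (0 8 14 6 4 3 17 7 10 15 9 12 11)(2 16)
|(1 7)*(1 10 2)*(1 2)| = |(1 7 10)| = 3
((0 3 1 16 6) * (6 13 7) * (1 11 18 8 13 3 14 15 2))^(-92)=((0 14 15 2 1 16 3 11 18 8 13 7 6))^(-92)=(0 6 7 13 8 18 11 3 16 1 2 15 14)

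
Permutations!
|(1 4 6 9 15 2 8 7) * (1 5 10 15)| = |(1 4 6 9)(2 8 7 5 10 15)| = 12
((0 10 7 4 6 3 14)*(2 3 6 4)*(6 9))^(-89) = ((0 10 7 2 3 14)(6 9))^(-89) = (0 10 7 2 3 14)(6 9)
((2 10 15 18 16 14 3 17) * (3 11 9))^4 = ((2 10 15 18 16 14 11 9 3 17))^4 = (2 16 3 15 11)(9 10 14 17 18)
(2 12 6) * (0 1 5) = (0 1 5)(2 12 6) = [1, 5, 12, 3, 4, 0, 2, 7, 8, 9, 10, 11, 6]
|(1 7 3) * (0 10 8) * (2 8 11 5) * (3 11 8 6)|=|(0 10 8)(1 7 11 5 2 6 3)|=21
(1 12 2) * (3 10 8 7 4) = [0, 12, 1, 10, 3, 5, 6, 4, 7, 9, 8, 11, 2] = (1 12 2)(3 10 8 7 4)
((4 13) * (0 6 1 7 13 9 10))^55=(0 10 9 4 13 7 1 6)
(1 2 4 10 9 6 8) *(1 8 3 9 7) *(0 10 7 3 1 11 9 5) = (0 10 3 5)(1 2 4 7 11 9 6) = [10, 2, 4, 5, 7, 0, 1, 11, 8, 6, 3, 9]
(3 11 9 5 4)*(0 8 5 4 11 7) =(0 8 5 11 9 4 3 7) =[8, 1, 2, 7, 3, 11, 6, 0, 5, 4, 10, 9]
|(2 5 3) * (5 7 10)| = |(2 7 10 5 3)| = 5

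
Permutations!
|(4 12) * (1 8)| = |(1 8)(4 12)| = 2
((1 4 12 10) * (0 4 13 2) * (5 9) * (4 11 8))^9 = (13)(5 9)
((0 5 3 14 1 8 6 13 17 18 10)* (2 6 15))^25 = (0 10 18 17 13 6 2 15 8 1 14 3 5)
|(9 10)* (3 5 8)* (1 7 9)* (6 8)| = 4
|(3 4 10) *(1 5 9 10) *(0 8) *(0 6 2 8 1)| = |(0 1 5 9 10 3 4)(2 8 6)| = 21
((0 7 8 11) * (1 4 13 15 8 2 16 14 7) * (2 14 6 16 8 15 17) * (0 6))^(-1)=(0 16 6 11 8 2 17 13 4 1)(7 14)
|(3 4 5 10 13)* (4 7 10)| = |(3 7 10 13)(4 5)| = 4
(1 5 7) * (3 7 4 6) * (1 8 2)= [0, 5, 1, 7, 6, 4, 3, 8, 2]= (1 5 4 6 3 7 8 2)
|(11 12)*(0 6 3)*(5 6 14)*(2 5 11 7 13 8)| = 11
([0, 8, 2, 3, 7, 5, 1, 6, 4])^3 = [0, 7, 2, 3, 1, 5, 4, 8, 6]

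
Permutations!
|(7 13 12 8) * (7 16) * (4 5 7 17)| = 8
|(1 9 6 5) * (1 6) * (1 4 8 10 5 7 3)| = |(1 9 4 8 10 5 6 7 3)| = 9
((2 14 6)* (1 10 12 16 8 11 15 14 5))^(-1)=((1 10 12 16 8 11 15 14 6 2 5))^(-1)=(1 5 2 6 14 15 11 8 16 12 10)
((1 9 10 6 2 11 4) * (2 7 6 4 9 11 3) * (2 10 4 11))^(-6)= ((1 2 3 10 11 9 4)(6 7))^(-6)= (1 2 3 10 11 9 4)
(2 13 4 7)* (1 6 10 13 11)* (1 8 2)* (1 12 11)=(1 6 10 13 4 7 12 11 8 2)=[0, 6, 1, 3, 7, 5, 10, 12, 2, 9, 13, 8, 11, 4]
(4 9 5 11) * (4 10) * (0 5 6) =(0 5 11 10 4 9 6) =[5, 1, 2, 3, 9, 11, 0, 7, 8, 6, 4, 10]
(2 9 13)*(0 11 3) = (0 11 3)(2 9 13) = [11, 1, 9, 0, 4, 5, 6, 7, 8, 13, 10, 3, 12, 2]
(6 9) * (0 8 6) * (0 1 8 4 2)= (0 4 2)(1 8 6 9)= [4, 8, 0, 3, 2, 5, 9, 7, 6, 1]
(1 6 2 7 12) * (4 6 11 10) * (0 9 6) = (0 9 6 2 7 12 1 11 10 4) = [9, 11, 7, 3, 0, 5, 2, 12, 8, 6, 4, 10, 1]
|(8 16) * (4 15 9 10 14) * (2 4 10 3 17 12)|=14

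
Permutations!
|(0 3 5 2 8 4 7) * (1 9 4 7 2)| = |(0 3 5 1 9 4 2 8 7)| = 9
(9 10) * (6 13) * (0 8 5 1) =(0 8 5 1)(6 13)(9 10) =[8, 0, 2, 3, 4, 1, 13, 7, 5, 10, 9, 11, 12, 6]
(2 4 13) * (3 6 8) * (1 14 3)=(1 14 3 6 8)(2 4 13)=[0, 14, 4, 6, 13, 5, 8, 7, 1, 9, 10, 11, 12, 2, 3]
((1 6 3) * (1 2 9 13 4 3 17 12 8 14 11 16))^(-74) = ((1 6 17 12 8 14 11 16)(2 9 13 4 3))^(-74) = (1 11 8 17)(2 9 13 4 3)(6 16 14 12)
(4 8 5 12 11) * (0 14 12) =(0 14 12 11 4 8 5) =[14, 1, 2, 3, 8, 0, 6, 7, 5, 9, 10, 4, 11, 13, 12]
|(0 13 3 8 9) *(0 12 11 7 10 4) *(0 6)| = |(0 13 3 8 9 12 11 7 10 4 6)| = 11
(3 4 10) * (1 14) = (1 14)(3 4 10) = [0, 14, 2, 4, 10, 5, 6, 7, 8, 9, 3, 11, 12, 13, 1]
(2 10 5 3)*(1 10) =(1 10 5 3 2) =[0, 10, 1, 2, 4, 3, 6, 7, 8, 9, 5]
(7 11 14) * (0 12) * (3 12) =(0 3 12)(7 11 14) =[3, 1, 2, 12, 4, 5, 6, 11, 8, 9, 10, 14, 0, 13, 7]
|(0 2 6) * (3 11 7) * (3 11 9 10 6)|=|(0 2 3 9 10 6)(7 11)|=6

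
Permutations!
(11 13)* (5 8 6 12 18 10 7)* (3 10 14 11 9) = (3 10 7 5 8 6 12 18 14 11 13 9) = [0, 1, 2, 10, 4, 8, 12, 5, 6, 3, 7, 13, 18, 9, 11, 15, 16, 17, 14]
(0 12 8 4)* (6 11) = (0 12 8 4)(6 11) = [12, 1, 2, 3, 0, 5, 11, 7, 4, 9, 10, 6, 8]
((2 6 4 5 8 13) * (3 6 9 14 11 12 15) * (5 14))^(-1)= ((2 9 5 8 13)(3 6 4 14 11 12 15))^(-1)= (2 13 8 5 9)(3 15 12 11 14 4 6)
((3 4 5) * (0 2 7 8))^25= ((0 2 7 8)(3 4 5))^25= (0 2 7 8)(3 4 5)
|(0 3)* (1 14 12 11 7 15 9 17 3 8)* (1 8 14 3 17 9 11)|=15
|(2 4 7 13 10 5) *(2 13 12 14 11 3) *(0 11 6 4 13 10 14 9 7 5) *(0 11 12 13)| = 13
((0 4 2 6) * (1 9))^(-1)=(0 6 2 4)(1 9)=((0 4 2 6)(1 9))^(-1)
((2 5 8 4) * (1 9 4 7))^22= ((1 9 4 2 5 8 7))^22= (1 9 4 2 5 8 7)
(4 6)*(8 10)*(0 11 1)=(0 11 1)(4 6)(8 10)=[11, 0, 2, 3, 6, 5, 4, 7, 10, 9, 8, 1]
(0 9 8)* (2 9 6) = [6, 1, 9, 3, 4, 5, 2, 7, 0, 8] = (0 6 2 9 8)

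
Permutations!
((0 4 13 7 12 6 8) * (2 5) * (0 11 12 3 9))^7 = (0 4 13 7 3 9)(2 5)(6 12 11 8)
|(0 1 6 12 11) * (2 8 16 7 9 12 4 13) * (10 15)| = |(0 1 6 4 13 2 8 16 7 9 12 11)(10 15)| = 12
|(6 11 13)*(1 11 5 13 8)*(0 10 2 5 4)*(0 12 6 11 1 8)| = 6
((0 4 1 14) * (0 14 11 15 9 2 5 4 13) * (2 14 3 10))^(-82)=((0 13)(1 11 15 9 14 3 10 2 5 4))^(-82)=(1 5 10 14 15)(2 3 9 11 4)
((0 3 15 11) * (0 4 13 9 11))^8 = (0 15 3)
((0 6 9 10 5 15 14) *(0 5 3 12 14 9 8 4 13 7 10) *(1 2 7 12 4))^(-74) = ((0 6 8 1 2 7 10 3 4 13 12 14 5 15 9))^(-74) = (0 6 8 1 2 7 10 3 4 13 12 14 5 15 9)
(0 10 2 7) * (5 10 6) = (0 6 5 10 2 7) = [6, 1, 7, 3, 4, 10, 5, 0, 8, 9, 2]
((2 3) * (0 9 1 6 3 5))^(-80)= ((0 9 1 6 3 2 5))^(-80)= (0 3 9 2 1 5 6)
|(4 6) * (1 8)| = 2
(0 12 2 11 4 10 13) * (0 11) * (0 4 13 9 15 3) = (0 12 2 4 10 9 15 3)(11 13) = [12, 1, 4, 0, 10, 5, 6, 7, 8, 15, 9, 13, 2, 11, 14, 3]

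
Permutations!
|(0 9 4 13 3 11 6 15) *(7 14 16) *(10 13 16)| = |(0 9 4 16 7 14 10 13 3 11 6 15)| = 12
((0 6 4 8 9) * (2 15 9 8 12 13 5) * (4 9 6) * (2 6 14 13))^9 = (0 9 6 5 13 14 15 2 12 4)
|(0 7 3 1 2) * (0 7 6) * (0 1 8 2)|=|(0 6 1)(2 7 3 8)|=12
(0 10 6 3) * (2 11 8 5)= (0 10 6 3)(2 11 8 5)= [10, 1, 11, 0, 4, 2, 3, 7, 5, 9, 6, 8]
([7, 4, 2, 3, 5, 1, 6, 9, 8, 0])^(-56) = [7, 4, 2, 3, 5, 1, 6, 9, 8, 0]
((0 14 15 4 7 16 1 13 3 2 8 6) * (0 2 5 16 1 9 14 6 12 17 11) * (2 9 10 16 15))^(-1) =(0 11 17 12 8 2 14 9 6)(1 7 4 15 5 3 13)(10 16)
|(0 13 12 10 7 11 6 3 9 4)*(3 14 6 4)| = |(0 13 12 10 7 11 4)(3 9)(6 14)| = 14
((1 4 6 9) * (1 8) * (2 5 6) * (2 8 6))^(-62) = ((1 4 8)(2 5)(6 9))^(-62) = (9)(1 4 8)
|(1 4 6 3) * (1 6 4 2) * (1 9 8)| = 4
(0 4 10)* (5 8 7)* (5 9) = (0 4 10)(5 8 7 9) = [4, 1, 2, 3, 10, 8, 6, 9, 7, 5, 0]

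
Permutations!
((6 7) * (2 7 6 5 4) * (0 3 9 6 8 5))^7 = ((0 3 9 6 8 5 4 2 7))^7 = (0 2 5 6 3 7 4 8 9)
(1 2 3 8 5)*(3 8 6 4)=(1 2 8 5)(3 6 4)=[0, 2, 8, 6, 3, 1, 4, 7, 5]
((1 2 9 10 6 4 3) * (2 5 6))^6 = (10)(1 5 6 4 3)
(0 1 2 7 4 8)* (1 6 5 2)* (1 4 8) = (0 6 5 2 7 8)(1 4) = [6, 4, 7, 3, 1, 2, 5, 8, 0]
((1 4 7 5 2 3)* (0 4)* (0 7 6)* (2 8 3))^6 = (1 7 5 8 3)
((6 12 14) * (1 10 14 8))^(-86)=((1 10 14 6 12 8))^(-86)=(1 12 14)(6 10 8)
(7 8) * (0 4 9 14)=(0 4 9 14)(7 8)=[4, 1, 2, 3, 9, 5, 6, 8, 7, 14, 10, 11, 12, 13, 0]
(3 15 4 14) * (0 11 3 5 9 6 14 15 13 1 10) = (0 11 3 13 1 10)(4 15)(5 9 6 14) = [11, 10, 2, 13, 15, 9, 14, 7, 8, 6, 0, 3, 12, 1, 5, 4]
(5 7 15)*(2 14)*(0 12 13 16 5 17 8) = (0 12 13 16 5 7 15 17 8)(2 14) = [12, 1, 14, 3, 4, 7, 6, 15, 0, 9, 10, 11, 13, 16, 2, 17, 5, 8]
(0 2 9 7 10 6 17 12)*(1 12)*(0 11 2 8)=(0 8)(1 12 11 2 9 7 10 6 17)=[8, 12, 9, 3, 4, 5, 17, 10, 0, 7, 6, 2, 11, 13, 14, 15, 16, 1]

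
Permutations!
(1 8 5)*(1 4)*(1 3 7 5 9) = [0, 8, 2, 7, 3, 4, 6, 5, 9, 1] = (1 8 9)(3 7 5 4)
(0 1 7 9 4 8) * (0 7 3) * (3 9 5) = (0 1 9 4 8 7 5 3) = [1, 9, 2, 0, 8, 3, 6, 5, 7, 4]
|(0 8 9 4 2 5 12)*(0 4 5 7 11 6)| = |(0 8 9 5 12 4 2 7 11 6)| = 10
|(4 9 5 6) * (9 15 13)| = |(4 15 13 9 5 6)| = 6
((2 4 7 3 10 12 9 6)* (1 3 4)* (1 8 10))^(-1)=((1 3)(2 8 10 12 9 6)(4 7))^(-1)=(1 3)(2 6 9 12 10 8)(4 7)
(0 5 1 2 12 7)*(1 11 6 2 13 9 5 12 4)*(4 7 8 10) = [12, 13, 7, 3, 1, 11, 2, 0, 10, 5, 4, 6, 8, 9] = (0 12 8 10 4 1 13 9 5 11 6 2 7)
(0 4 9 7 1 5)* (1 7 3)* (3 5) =[4, 3, 2, 1, 9, 0, 6, 7, 8, 5] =(0 4 9 5)(1 3)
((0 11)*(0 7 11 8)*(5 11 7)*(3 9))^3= (0 8)(3 9)(5 11)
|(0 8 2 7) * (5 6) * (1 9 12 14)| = |(0 8 2 7)(1 9 12 14)(5 6)| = 4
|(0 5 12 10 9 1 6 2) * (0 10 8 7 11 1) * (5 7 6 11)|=|(0 7 5 12 8 6 2 10 9)(1 11)|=18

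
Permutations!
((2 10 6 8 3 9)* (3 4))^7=(10)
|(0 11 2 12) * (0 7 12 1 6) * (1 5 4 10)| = 8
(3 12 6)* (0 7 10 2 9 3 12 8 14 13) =(0 7 10 2 9 3 8 14 13)(6 12) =[7, 1, 9, 8, 4, 5, 12, 10, 14, 3, 2, 11, 6, 0, 13]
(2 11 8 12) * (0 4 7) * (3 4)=(0 3 4 7)(2 11 8 12)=[3, 1, 11, 4, 7, 5, 6, 0, 12, 9, 10, 8, 2]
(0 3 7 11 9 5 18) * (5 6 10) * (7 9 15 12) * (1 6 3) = (0 1 6 10 5 18)(3 9)(7 11 15 12) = [1, 6, 2, 9, 4, 18, 10, 11, 8, 3, 5, 15, 7, 13, 14, 12, 16, 17, 0]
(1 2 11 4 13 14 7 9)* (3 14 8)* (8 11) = (1 2 8 3 14 7 9)(4 13 11) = [0, 2, 8, 14, 13, 5, 6, 9, 3, 1, 10, 4, 12, 11, 7]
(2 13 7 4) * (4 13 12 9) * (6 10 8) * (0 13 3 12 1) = (0 13 7 3 12 9 4 2 1)(6 10 8) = [13, 0, 1, 12, 2, 5, 10, 3, 6, 4, 8, 11, 9, 7]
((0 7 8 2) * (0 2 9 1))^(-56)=((0 7 8 9 1))^(-56)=(0 1 9 8 7)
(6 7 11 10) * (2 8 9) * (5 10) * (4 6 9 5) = (2 8 5 10 9)(4 6 7 11) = [0, 1, 8, 3, 6, 10, 7, 11, 5, 2, 9, 4]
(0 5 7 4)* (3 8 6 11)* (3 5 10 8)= (0 10 8 6 11 5 7 4)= [10, 1, 2, 3, 0, 7, 11, 4, 6, 9, 8, 5]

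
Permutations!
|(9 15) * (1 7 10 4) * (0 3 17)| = |(0 3 17)(1 7 10 4)(9 15)| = 12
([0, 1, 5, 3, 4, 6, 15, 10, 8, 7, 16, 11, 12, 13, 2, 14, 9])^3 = [0, 1, 15, 3, 4, 14, 2, 9, 8, 16, 7, 11, 12, 13, 6, 5, 10]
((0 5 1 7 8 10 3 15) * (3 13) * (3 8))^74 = (0 1 3)(5 7 15)(8 13 10)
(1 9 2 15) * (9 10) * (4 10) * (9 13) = (1 4 10 13 9 2 15) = [0, 4, 15, 3, 10, 5, 6, 7, 8, 2, 13, 11, 12, 9, 14, 1]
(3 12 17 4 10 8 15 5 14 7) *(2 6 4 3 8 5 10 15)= (2 6 4 15 10 5 14 7 8)(3 12 17)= [0, 1, 6, 12, 15, 14, 4, 8, 2, 9, 5, 11, 17, 13, 7, 10, 16, 3]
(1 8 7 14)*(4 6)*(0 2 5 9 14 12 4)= (0 2 5 9 14 1 8 7 12 4 6)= [2, 8, 5, 3, 6, 9, 0, 12, 7, 14, 10, 11, 4, 13, 1]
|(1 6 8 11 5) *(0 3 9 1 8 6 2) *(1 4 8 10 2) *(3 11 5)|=9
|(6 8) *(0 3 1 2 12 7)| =|(0 3 1 2 12 7)(6 8)| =6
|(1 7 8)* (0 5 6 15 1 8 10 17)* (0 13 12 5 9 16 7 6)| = |(0 9 16 7 10 17 13 12 5)(1 6 15)| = 9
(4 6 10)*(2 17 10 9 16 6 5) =(2 17 10 4 5)(6 9 16) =[0, 1, 17, 3, 5, 2, 9, 7, 8, 16, 4, 11, 12, 13, 14, 15, 6, 10]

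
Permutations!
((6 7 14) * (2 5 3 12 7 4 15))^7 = (2 4 14 12 5 15 6 7 3)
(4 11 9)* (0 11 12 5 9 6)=(0 11 6)(4 12 5 9)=[11, 1, 2, 3, 12, 9, 0, 7, 8, 4, 10, 6, 5]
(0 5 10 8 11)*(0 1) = [5, 0, 2, 3, 4, 10, 6, 7, 11, 9, 8, 1] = (0 5 10 8 11 1)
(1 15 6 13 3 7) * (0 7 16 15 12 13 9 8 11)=[7, 12, 2, 16, 4, 5, 9, 1, 11, 8, 10, 0, 13, 3, 14, 6, 15]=(0 7 1 12 13 3 16 15 6 9 8 11)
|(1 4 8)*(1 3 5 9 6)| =|(1 4 8 3 5 9 6)| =7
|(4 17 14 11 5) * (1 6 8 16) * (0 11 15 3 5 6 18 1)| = 30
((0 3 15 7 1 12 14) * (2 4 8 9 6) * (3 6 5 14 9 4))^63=(0 9 7 2 14 12 15 6 5 1 3)(4 8)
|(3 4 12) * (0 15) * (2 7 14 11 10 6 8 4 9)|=22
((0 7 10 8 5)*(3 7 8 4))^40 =(10)(0 8 5)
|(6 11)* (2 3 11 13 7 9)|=7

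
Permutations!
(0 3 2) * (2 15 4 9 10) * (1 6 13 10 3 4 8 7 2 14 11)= (0 4 9 3 15 8 7 2)(1 6 13 10 14 11)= [4, 6, 0, 15, 9, 5, 13, 2, 7, 3, 14, 1, 12, 10, 11, 8]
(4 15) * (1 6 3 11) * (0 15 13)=[15, 6, 2, 11, 13, 5, 3, 7, 8, 9, 10, 1, 12, 0, 14, 4]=(0 15 4 13)(1 6 3 11)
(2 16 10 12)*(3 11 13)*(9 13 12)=[0, 1, 16, 11, 4, 5, 6, 7, 8, 13, 9, 12, 2, 3, 14, 15, 10]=(2 16 10 9 13 3 11 12)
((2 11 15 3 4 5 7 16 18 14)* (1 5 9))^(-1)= ((1 5 7 16 18 14 2 11 15 3 4 9))^(-1)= (1 9 4 3 15 11 2 14 18 16 7 5)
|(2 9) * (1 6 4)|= 6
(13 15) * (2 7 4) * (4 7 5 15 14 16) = (2 5 15 13 14 16 4) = [0, 1, 5, 3, 2, 15, 6, 7, 8, 9, 10, 11, 12, 14, 16, 13, 4]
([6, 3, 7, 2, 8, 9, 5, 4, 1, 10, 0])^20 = (10)(1 2 4)(3 7 8)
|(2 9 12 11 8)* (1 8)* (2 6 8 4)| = 6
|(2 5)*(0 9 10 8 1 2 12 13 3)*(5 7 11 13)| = 10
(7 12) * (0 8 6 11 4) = [8, 1, 2, 3, 0, 5, 11, 12, 6, 9, 10, 4, 7] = (0 8 6 11 4)(7 12)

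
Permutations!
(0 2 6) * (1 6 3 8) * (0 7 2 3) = [3, 6, 0, 8, 4, 5, 7, 2, 1] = (0 3 8 1 6 7 2)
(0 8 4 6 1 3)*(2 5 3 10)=(0 8 4 6 1 10 2 5 3)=[8, 10, 5, 0, 6, 3, 1, 7, 4, 9, 2]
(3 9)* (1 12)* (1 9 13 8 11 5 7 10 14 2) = (1 12 9 3 13 8 11 5 7 10 14 2) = [0, 12, 1, 13, 4, 7, 6, 10, 11, 3, 14, 5, 9, 8, 2]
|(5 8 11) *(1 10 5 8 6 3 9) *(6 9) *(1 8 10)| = |(3 6)(5 9 8 11 10)| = 10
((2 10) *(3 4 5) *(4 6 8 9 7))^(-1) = (2 10)(3 5 4 7 9 8 6)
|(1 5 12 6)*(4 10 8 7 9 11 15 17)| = 8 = |(1 5 12 6)(4 10 8 7 9 11 15 17)|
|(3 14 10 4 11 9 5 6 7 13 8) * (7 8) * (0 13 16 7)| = 18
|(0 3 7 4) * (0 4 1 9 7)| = |(0 3)(1 9 7)| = 6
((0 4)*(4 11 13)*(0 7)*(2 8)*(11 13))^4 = (13)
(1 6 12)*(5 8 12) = [0, 6, 2, 3, 4, 8, 5, 7, 12, 9, 10, 11, 1] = (1 6 5 8 12)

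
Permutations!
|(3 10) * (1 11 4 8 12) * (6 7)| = |(1 11 4 8 12)(3 10)(6 7)| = 10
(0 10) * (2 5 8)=[10, 1, 5, 3, 4, 8, 6, 7, 2, 9, 0]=(0 10)(2 5 8)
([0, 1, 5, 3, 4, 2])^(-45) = (2 5)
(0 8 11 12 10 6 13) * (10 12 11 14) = (0 8 14 10 6 13) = [8, 1, 2, 3, 4, 5, 13, 7, 14, 9, 6, 11, 12, 0, 10]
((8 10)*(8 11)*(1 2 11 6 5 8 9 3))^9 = (1 3 9 11 2)(5 8 10 6)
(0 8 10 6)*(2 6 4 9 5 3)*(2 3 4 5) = (0 8 10 5 4 9 2 6) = [8, 1, 6, 3, 9, 4, 0, 7, 10, 2, 5]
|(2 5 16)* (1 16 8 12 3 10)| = 8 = |(1 16 2 5 8 12 3 10)|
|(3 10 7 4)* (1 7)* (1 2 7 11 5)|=|(1 11 5)(2 7 4 3 10)|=15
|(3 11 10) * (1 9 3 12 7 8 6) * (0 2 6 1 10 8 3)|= 11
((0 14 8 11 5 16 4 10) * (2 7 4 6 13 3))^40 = (0 14 8 11 5 16 6 13 3 2 7 4 10)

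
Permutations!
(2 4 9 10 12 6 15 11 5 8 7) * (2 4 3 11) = (2 3 11 5 8 7 4 9 10 12 6 15) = [0, 1, 3, 11, 9, 8, 15, 4, 7, 10, 12, 5, 6, 13, 14, 2]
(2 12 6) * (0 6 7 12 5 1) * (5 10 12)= (0 6 2 10 12 7 5 1)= [6, 0, 10, 3, 4, 1, 2, 5, 8, 9, 12, 11, 7]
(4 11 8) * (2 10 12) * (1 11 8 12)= (1 11 12 2 10)(4 8)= [0, 11, 10, 3, 8, 5, 6, 7, 4, 9, 1, 12, 2]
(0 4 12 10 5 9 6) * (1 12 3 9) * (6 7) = (0 4 3 9 7 6)(1 12 10 5) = [4, 12, 2, 9, 3, 1, 0, 6, 8, 7, 5, 11, 10]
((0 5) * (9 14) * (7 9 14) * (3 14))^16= (14)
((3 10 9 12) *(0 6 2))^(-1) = ((0 6 2)(3 10 9 12))^(-1) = (0 2 6)(3 12 9 10)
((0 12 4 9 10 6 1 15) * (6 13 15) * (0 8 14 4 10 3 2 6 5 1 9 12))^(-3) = (1 5)(2 6 9 3)(4 15 12 8 10 14 13)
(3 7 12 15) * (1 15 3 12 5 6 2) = (1 15 12 3 7 5 6 2) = [0, 15, 1, 7, 4, 6, 2, 5, 8, 9, 10, 11, 3, 13, 14, 12]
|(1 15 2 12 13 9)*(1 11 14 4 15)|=8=|(2 12 13 9 11 14 4 15)|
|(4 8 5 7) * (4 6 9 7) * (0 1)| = |(0 1)(4 8 5)(6 9 7)| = 6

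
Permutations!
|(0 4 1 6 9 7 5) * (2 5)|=8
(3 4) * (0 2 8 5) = [2, 1, 8, 4, 3, 0, 6, 7, 5] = (0 2 8 5)(3 4)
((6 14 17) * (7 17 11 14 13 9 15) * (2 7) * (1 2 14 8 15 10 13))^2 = ((1 2 7 17 6)(8 15 14 11)(9 10 13))^2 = (1 7 6 2 17)(8 14)(9 13 10)(11 15)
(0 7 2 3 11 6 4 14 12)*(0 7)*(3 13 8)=(2 13 8 3 11 6 4 14 12 7)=[0, 1, 13, 11, 14, 5, 4, 2, 3, 9, 10, 6, 7, 8, 12]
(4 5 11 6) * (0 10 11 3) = [10, 1, 2, 0, 5, 3, 4, 7, 8, 9, 11, 6] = (0 10 11 6 4 5 3)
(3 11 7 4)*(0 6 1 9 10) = [6, 9, 2, 11, 3, 5, 1, 4, 8, 10, 0, 7] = (0 6 1 9 10)(3 11 7 4)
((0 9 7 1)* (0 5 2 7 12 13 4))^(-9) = (0 9 12 13 4)(1 7 2 5)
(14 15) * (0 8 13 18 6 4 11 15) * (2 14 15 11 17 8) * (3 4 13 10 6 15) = [2, 1, 14, 4, 17, 5, 13, 7, 10, 9, 6, 11, 12, 18, 0, 3, 16, 8, 15] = (0 2 14)(3 4 17 8 10 6 13 18 15)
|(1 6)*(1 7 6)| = 2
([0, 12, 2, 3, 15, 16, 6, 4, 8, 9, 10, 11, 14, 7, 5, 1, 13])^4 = [0, 16, 2, 3, 14, 4, 6, 12, 8, 9, 10, 11, 13, 1, 7, 5, 15]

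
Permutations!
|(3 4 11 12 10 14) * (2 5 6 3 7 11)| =5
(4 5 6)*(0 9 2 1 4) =[9, 4, 1, 3, 5, 6, 0, 7, 8, 2] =(0 9 2 1 4 5 6)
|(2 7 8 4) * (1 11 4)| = 6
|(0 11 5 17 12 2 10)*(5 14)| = |(0 11 14 5 17 12 2 10)| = 8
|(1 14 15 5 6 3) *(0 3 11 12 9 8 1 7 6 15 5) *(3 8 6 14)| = 8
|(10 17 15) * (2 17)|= |(2 17 15 10)|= 4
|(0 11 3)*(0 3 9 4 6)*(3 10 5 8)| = |(0 11 9 4 6)(3 10 5 8)| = 20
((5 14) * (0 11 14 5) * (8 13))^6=((0 11 14)(8 13))^6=(14)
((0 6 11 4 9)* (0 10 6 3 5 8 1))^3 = (0 8 3 1 5)(4 6 9 11 10)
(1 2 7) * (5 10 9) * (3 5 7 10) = (1 2 10 9 7)(3 5) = [0, 2, 10, 5, 4, 3, 6, 1, 8, 7, 9]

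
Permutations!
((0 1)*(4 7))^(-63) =((0 1)(4 7))^(-63) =(0 1)(4 7)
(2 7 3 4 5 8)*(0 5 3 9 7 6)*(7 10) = (0 5 8 2 6)(3 4)(7 9 10) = [5, 1, 6, 4, 3, 8, 0, 9, 2, 10, 7]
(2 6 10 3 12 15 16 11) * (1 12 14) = (1 12 15 16 11 2 6 10 3 14) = [0, 12, 6, 14, 4, 5, 10, 7, 8, 9, 3, 2, 15, 13, 1, 16, 11]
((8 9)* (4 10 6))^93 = (10)(8 9)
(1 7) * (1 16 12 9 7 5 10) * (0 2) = (0 2)(1 5 10)(7 16 12 9) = [2, 5, 0, 3, 4, 10, 6, 16, 8, 7, 1, 11, 9, 13, 14, 15, 12]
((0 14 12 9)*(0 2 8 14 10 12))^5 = ((0 10 12 9 2 8 14))^5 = (0 8 9 10 14 2 12)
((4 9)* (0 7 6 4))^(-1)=((0 7 6 4 9))^(-1)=(0 9 4 6 7)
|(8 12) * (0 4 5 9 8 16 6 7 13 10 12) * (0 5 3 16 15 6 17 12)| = 33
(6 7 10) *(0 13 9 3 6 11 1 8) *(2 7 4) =[13, 8, 7, 6, 2, 5, 4, 10, 0, 3, 11, 1, 12, 9] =(0 13 9 3 6 4 2 7 10 11 1 8)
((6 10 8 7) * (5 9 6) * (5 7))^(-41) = (5 8 10 6 9)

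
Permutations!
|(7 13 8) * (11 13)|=4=|(7 11 13 8)|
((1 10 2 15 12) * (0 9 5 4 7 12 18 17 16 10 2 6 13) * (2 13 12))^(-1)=(0 13 1 12 6 10 16 17 18 15 2 7 4 5 9)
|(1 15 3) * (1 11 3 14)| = 6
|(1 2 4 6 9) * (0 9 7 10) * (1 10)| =15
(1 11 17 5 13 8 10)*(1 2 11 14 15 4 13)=(1 14 15 4 13 8 10 2 11 17 5)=[0, 14, 11, 3, 13, 1, 6, 7, 10, 9, 2, 17, 12, 8, 15, 4, 16, 5]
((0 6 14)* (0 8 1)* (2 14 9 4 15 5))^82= ((0 6 9 4 15 5 2 14 8 1))^82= (0 9 15 2 8)(1 6 4 5 14)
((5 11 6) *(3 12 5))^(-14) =((3 12 5 11 6))^(-14) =(3 12 5 11 6)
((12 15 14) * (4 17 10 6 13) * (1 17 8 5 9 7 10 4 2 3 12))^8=((1 17 4 8 5 9 7 10 6 13 2 3 12 15 14))^8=(1 6 17 13 4 2 8 3 5 12 9 15 7 14 10)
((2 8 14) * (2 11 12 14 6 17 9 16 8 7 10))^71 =(2 10 7)(6 17 9 16 8)(11 14 12)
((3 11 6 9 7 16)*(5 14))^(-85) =(3 16 7 9 6 11)(5 14)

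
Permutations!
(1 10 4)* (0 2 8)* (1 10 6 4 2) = (0 1 6 4 10 2 8) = [1, 6, 8, 3, 10, 5, 4, 7, 0, 9, 2]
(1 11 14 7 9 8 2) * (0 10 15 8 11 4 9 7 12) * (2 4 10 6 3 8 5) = (0 6 3 8 4 9 11 14 12)(1 10 15 5 2) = [6, 10, 1, 8, 9, 2, 3, 7, 4, 11, 15, 14, 0, 13, 12, 5]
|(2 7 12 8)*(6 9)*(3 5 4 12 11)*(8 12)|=|(12)(2 7 11 3 5 4 8)(6 9)|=14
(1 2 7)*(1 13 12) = [0, 2, 7, 3, 4, 5, 6, 13, 8, 9, 10, 11, 1, 12] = (1 2 7 13 12)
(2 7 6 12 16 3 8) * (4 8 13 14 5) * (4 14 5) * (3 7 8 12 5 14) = (2 8)(3 13 14 4 12 16 7 6 5) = [0, 1, 8, 13, 12, 3, 5, 6, 2, 9, 10, 11, 16, 14, 4, 15, 7]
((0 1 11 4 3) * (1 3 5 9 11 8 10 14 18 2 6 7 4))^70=(1 9 4 6 18 10)(2 14 8 11 5 7)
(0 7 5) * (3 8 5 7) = (0 3 8 5) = [3, 1, 2, 8, 4, 0, 6, 7, 5]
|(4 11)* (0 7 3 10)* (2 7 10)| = 6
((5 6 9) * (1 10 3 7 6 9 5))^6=(1 9 5 6 7 3 10)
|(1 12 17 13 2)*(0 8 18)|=|(0 8 18)(1 12 17 13 2)|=15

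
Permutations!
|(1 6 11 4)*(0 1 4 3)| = |(0 1 6 11 3)| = 5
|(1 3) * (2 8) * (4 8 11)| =4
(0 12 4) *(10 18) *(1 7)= (0 12 4)(1 7)(10 18)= [12, 7, 2, 3, 0, 5, 6, 1, 8, 9, 18, 11, 4, 13, 14, 15, 16, 17, 10]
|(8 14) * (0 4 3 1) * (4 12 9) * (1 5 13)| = 8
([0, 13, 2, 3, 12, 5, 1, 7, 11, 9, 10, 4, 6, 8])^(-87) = (1 4 13 12 8 6 11)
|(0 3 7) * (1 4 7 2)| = |(0 3 2 1 4 7)| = 6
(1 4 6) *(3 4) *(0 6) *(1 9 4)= [6, 3, 2, 1, 0, 5, 9, 7, 8, 4]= (0 6 9 4)(1 3)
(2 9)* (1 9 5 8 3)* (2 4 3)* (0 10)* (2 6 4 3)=[10, 9, 5, 1, 2, 8, 4, 7, 6, 3, 0]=(0 10)(1 9 3)(2 5 8 6 4)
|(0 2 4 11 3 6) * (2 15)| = |(0 15 2 4 11 3 6)| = 7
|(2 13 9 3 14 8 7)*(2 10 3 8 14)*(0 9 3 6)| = |(14)(0 9 8 7 10 6)(2 13 3)| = 6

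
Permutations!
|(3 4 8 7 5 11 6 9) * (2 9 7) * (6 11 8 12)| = |(2 9 3 4 12 6 7 5 8)| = 9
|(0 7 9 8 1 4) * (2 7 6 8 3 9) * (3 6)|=14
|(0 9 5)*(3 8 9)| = 5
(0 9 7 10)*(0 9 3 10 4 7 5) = (0 3 10 9 5)(4 7) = [3, 1, 2, 10, 7, 0, 6, 4, 8, 5, 9]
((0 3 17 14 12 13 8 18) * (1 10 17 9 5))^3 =(0 5 17 13)(1 14 8 3)(9 10 12 18)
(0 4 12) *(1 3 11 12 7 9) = (0 4 7 9 1 3 11 12) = [4, 3, 2, 11, 7, 5, 6, 9, 8, 1, 10, 12, 0]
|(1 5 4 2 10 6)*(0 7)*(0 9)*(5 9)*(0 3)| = 10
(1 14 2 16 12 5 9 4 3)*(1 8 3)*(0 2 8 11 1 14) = (0 2 16 12 5 9 4 14 8 3 11 1) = [2, 0, 16, 11, 14, 9, 6, 7, 3, 4, 10, 1, 5, 13, 8, 15, 12]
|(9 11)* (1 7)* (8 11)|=|(1 7)(8 11 9)|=6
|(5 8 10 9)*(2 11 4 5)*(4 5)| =6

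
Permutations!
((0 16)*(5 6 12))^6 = ((0 16)(5 6 12))^6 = (16)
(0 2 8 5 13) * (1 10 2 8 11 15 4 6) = (0 8 5 13)(1 10 2 11 15 4 6) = [8, 10, 11, 3, 6, 13, 1, 7, 5, 9, 2, 15, 12, 0, 14, 4]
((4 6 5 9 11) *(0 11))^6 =((0 11 4 6 5 9))^6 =(11)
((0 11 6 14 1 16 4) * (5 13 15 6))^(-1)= ((0 11 5 13 15 6 14 1 16 4))^(-1)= (0 4 16 1 14 6 15 13 5 11)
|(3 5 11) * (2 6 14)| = 3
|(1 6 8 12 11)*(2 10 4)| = 15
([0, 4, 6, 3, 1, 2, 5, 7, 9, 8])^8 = (9)(2 5 6)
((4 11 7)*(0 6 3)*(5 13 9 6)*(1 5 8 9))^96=(13)(0 8 9 6 3)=((0 8 9 6 3)(1 5 13)(4 11 7))^96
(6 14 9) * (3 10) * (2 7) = (2 7)(3 10)(6 14 9) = [0, 1, 7, 10, 4, 5, 14, 2, 8, 6, 3, 11, 12, 13, 9]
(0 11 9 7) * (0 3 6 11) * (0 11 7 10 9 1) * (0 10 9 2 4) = (0 11 1 10 2 4)(3 6 7) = [11, 10, 4, 6, 0, 5, 7, 3, 8, 9, 2, 1]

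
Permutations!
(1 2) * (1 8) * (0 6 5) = (0 6 5)(1 2 8) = [6, 2, 8, 3, 4, 0, 5, 7, 1]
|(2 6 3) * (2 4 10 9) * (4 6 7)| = 10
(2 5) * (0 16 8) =(0 16 8)(2 5) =[16, 1, 5, 3, 4, 2, 6, 7, 0, 9, 10, 11, 12, 13, 14, 15, 8]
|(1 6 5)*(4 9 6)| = 5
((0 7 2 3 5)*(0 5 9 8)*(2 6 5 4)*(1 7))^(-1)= (0 8 9 3 2 4 5 6 7 1)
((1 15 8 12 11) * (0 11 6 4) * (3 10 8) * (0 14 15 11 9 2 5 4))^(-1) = (0 6 12 8 10 3 15 14 4 5 2 9)(1 11)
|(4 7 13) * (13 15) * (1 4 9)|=|(1 4 7 15 13 9)|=6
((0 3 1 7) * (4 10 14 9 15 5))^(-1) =(0 7 1 3)(4 5 15 9 14 10)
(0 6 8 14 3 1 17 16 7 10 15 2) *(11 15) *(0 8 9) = [6, 17, 8, 1, 4, 5, 9, 10, 14, 0, 11, 15, 12, 13, 3, 2, 7, 16] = (0 6 9)(1 17 16 7 10 11 15 2 8 14 3)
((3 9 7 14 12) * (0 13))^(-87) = (0 13)(3 14 9 12 7)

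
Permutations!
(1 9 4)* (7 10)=(1 9 4)(7 10)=[0, 9, 2, 3, 1, 5, 6, 10, 8, 4, 7]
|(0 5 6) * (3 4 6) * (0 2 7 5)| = 6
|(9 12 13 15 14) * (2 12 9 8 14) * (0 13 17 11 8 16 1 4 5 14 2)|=15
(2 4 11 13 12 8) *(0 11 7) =[11, 1, 4, 3, 7, 5, 6, 0, 2, 9, 10, 13, 8, 12] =(0 11 13 12 8 2 4 7)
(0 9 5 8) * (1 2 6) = (0 9 5 8)(1 2 6) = [9, 2, 6, 3, 4, 8, 1, 7, 0, 5]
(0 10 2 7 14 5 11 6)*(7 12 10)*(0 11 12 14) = (0 7)(2 14 5 12 10)(6 11) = [7, 1, 14, 3, 4, 12, 11, 0, 8, 9, 2, 6, 10, 13, 5]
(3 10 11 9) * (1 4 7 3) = (1 4 7 3 10 11 9) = [0, 4, 2, 10, 7, 5, 6, 3, 8, 1, 11, 9]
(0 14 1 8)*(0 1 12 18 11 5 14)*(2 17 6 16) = [0, 8, 17, 3, 4, 14, 16, 7, 1, 9, 10, 5, 18, 13, 12, 15, 2, 6, 11] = (1 8)(2 17 6 16)(5 14 12 18 11)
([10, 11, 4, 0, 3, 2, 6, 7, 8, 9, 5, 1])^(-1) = (0 3 4 2 5 10)(1 11)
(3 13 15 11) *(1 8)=(1 8)(3 13 15 11)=[0, 8, 2, 13, 4, 5, 6, 7, 1, 9, 10, 3, 12, 15, 14, 11]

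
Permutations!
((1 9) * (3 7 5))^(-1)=(1 9)(3 5 7)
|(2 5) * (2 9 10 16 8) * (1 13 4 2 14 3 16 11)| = |(1 13 4 2 5 9 10 11)(3 16 8 14)| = 8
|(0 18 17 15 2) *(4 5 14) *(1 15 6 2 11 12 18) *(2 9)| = 30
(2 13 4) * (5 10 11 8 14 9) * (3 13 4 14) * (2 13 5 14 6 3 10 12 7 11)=(2 4 13 6 3 5 12 7 11 8 10)(9 14)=[0, 1, 4, 5, 13, 12, 3, 11, 10, 14, 2, 8, 7, 6, 9]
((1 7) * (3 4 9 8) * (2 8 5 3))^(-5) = (1 7)(2 8)(3 5 9 4)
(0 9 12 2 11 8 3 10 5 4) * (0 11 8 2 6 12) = (0 9)(2 8 3 10 5 4 11)(6 12) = [9, 1, 8, 10, 11, 4, 12, 7, 3, 0, 5, 2, 6]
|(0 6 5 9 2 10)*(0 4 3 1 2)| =20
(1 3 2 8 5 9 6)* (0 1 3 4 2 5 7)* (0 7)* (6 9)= [1, 4, 8, 5, 2, 6, 3, 7, 0, 9]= (9)(0 1 4 2 8)(3 5 6)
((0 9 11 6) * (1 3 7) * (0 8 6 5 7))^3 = (0 5 3 11 1 9 7)(6 8)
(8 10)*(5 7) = (5 7)(8 10) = [0, 1, 2, 3, 4, 7, 6, 5, 10, 9, 8]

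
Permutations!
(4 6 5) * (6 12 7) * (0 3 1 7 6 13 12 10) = (0 3 1 7 13 12 6 5 4 10) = [3, 7, 2, 1, 10, 4, 5, 13, 8, 9, 0, 11, 6, 12]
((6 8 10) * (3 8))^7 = ((3 8 10 6))^7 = (3 6 10 8)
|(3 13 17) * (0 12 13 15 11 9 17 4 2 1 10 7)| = |(0 12 13 4 2 1 10 7)(3 15 11 9 17)| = 40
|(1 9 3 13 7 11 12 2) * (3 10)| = |(1 9 10 3 13 7 11 12 2)| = 9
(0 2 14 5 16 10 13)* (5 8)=[2, 1, 14, 3, 4, 16, 6, 7, 5, 9, 13, 11, 12, 0, 8, 15, 10]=(0 2 14 8 5 16 10 13)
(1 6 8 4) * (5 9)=(1 6 8 4)(5 9)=[0, 6, 2, 3, 1, 9, 8, 7, 4, 5]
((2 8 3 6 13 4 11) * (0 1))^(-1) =((0 1)(2 8 3 6 13 4 11))^(-1) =(0 1)(2 11 4 13 6 3 8)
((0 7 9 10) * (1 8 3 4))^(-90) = ((0 7 9 10)(1 8 3 4))^(-90) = (0 9)(1 3)(4 8)(7 10)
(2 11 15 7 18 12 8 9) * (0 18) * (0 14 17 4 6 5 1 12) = (0 18)(1 12 8 9 2 11 15 7 14 17 4 6 5) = [18, 12, 11, 3, 6, 1, 5, 14, 9, 2, 10, 15, 8, 13, 17, 7, 16, 4, 0]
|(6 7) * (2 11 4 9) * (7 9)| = 6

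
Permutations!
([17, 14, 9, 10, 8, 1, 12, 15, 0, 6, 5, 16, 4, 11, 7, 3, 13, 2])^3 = [9, 15, 12, 1, 17, 7, 8, 10, 2, 4, 14, 11, 0, 13, 3, 5, 16, 6]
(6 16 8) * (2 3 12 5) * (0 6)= (0 6 16 8)(2 3 12 5)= [6, 1, 3, 12, 4, 2, 16, 7, 0, 9, 10, 11, 5, 13, 14, 15, 8]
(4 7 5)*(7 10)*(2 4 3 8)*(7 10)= (10)(2 4 7 5 3 8)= [0, 1, 4, 8, 7, 3, 6, 5, 2, 9, 10]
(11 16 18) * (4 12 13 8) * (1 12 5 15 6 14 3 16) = [0, 12, 2, 16, 5, 15, 14, 7, 4, 9, 10, 1, 13, 8, 3, 6, 18, 17, 11] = (1 12 13 8 4 5 15 6 14 3 16 18 11)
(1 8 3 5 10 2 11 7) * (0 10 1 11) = (0 10 2)(1 8 3 5)(7 11) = [10, 8, 0, 5, 4, 1, 6, 11, 3, 9, 2, 7]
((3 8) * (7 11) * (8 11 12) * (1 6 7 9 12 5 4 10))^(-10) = ((1 6 7 5 4 10)(3 11 9 12 8))^(-10) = (12)(1 7 4)(5 10 6)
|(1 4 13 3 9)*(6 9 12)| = 7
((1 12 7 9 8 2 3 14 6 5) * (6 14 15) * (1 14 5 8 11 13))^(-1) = (1 13 11 9 7 12)(2 8 6 15 3)(5 14)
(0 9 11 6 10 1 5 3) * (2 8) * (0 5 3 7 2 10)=(0 9 11 6)(1 3 5 7 2 8 10)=[9, 3, 8, 5, 4, 7, 0, 2, 10, 11, 1, 6]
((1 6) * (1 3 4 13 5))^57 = ((1 6 3 4 13 5))^57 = (1 4)(3 5)(6 13)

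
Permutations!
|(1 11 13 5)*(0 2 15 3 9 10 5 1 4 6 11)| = |(0 2 15 3 9 10 5 4 6 11 13 1)| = 12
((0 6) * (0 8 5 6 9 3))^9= (9)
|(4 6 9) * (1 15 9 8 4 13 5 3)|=|(1 15 9 13 5 3)(4 6 8)|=6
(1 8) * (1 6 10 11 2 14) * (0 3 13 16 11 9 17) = (0 3 13 16 11 2 14 1 8 6 10 9 17) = [3, 8, 14, 13, 4, 5, 10, 7, 6, 17, 9, 2, 12, 16, 1, 15, 11, 0]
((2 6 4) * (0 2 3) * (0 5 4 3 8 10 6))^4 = ((0 2)(3 5 4 8 10 6))^4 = (3 10 4)(5 6 8)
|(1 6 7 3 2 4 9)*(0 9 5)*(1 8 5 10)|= 28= |(0 9 8 5)(1 6 7 3 2 4 10)|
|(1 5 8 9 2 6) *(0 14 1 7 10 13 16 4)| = 13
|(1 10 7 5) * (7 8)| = |(1 10 8 7 5)| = 5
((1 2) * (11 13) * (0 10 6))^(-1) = (0 6 10)(1 2)(11 13)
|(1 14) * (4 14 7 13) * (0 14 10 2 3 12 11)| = |(0 14 1 7 13 4 10 2 3 12 11)| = 11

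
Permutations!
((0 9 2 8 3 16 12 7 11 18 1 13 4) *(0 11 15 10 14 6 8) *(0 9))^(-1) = (1 18 11 4 13)(2 9)(3 8 6 14 10 15 7 12 16)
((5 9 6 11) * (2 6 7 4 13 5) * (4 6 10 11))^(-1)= (2 11 10)(4 6 7 9 5 13)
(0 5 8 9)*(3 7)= (0 5 8 9)(3 7)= [5, 1, 2, 7, 4, 8, 6, 3, 9, 0]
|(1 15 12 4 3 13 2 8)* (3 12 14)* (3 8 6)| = 4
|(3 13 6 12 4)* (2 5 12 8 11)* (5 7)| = 10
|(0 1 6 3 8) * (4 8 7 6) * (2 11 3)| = |(0 1 4 8)(2 11 3 7 6)| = 20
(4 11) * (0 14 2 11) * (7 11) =(0 14 2 7 11 4) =[14, 1, 7, 3, 0, 5, 6, 11, 8, 9, 10, 4, 12, 13, 2]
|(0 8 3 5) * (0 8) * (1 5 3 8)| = 2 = |(8)(1 5)|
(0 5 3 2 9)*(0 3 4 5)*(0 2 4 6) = [2, 1, 9, 4, 5, 6, 0, 7, 8, 3] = (0 2 9 3 4 5 6)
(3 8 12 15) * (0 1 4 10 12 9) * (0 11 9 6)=(0 1 4 10 12 15 3 8 6)(9 11)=[1, 4, 2, 8, 10, 5, 0, 7, 6, 11, 12, 9, 15, 13, 14, 3]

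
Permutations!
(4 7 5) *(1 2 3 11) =(1 2 3 11)(4 7 5) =[0, 2, 3, 11, 7, 4, 6, 5, 8, 9, 10, 1]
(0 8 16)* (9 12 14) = (0 8 16)(9 12 14) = [8, 1, 2, 3, 4, 5, 6, 7, 16, 12, 10, 11, 14, 13, 9, 15, 0]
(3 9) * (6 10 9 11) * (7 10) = (3 11 6 7 10 9) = [0, 1, 2, 11, 4, 5, 7, 10, 8, 3, 9, 6]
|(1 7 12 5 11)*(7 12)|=|(1 12 5 11)|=4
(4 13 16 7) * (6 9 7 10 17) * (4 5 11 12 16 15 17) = (4 13 15 17 6 9 7 5 11 12 16 10) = [0, 1, 2, 3, 13, 11, 9, 5, 8, 7, 4, 12, 16, 15, 14, 17, 10, 6]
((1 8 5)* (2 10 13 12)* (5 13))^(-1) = ((1 8 13 12 2 10 5))^(-1) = (1 5 10 2 12 13 8)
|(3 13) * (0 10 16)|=6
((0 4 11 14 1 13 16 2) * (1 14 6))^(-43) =(0 13 11 2 1 4 16 6) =((0 4 11 6 1 13 16 2))^(-43)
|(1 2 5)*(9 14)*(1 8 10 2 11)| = 4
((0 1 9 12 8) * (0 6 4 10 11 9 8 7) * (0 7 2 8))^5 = ((0 1)(2 8 6 4 10 11 9 12))^5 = (0 1)(2 11 6 12 10 8 9 4)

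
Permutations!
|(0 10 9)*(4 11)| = |(0 10 9)(4 11)| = 6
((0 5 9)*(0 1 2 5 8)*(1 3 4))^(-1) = (0 8)(1 4 3 9 5 2)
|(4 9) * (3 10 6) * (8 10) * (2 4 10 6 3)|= |(2 4 9 10 3 8 6)|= 7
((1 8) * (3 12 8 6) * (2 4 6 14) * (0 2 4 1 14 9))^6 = (14)(0 1)(2 9)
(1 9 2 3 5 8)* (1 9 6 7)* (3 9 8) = (1 6 7)(2 9)(3 5) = [0, 6, 9, 5, 4, 3, 7, 1, 8, 2]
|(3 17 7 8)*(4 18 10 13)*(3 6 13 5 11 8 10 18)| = 10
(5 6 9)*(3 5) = [0, 1, 2, 5, 4, 6, 9, 7, 8, 3] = (3 5 6 9)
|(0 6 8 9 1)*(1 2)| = 6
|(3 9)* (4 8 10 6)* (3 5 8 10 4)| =7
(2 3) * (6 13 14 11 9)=(2 3)(6 13 14 11 9)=[0, 1, 3, 2, 4, 5, 13, 7, 8, 6, 10, 9, 12, 14, 11]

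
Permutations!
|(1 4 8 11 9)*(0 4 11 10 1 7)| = 8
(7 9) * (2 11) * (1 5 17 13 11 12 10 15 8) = (1 5 17 13 11 2 12 10 15 8)(7 9) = [0, 5, 12, 3, 4, 17, 6, 9, 1, 7, 15, 2, 10, 11, 14, 8, 16, 13]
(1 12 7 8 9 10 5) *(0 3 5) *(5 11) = [3, 12, 2, 11, 4, 1, 6, 8, 9, 10, 0, 5, 7] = (0 3 11 5 1 12 7 8 9 10)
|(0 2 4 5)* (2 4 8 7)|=3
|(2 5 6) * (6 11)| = 4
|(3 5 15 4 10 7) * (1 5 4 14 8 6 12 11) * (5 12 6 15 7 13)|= |(1 12 11)(3 4 10 13 5 7)(8 15 14)|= 6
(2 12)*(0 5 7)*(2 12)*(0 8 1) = (12)(0 5 7 8 1) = [5, 0, 2, 3, 4, 7, 6, 8, 1, 9, 10, 11, 12]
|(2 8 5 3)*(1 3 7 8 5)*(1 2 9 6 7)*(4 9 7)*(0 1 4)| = 10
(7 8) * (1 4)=(1 4)(7 8)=[0, 4, 2, 3, 1, 5, 6, 8, 7]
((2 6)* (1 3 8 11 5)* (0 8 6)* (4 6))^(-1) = ((0 8 11 5 1 3 4 6 2))^(-1) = (0 2 6 4 3 1 5 11 8)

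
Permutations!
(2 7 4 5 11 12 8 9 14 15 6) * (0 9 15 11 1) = (0 9 14 11 12 8 15 6 2 7 4 5 1) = [9, 0, 7, 3, 5, 1, 2, 4, 15, 14, 10, 12, 8, 13, 11, 6]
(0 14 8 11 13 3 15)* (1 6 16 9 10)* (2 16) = (0 14 8 11 13 3 15)(1 6 2 16 9 10) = [14, 6, 16, 15, 4, 5, 2, 7, 11, 10, 1, 13, 12, 3, 8, 0, 9]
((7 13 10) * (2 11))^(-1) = (2 11)(7 10 13)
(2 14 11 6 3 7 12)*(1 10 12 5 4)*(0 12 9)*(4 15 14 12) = (0 4 1 10 9)(2 12)(3 7 5 15 14 11 6) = [4, 10, 12, 7, 1, 15, 3, 5, 8, 0, 9, 6, 2, 13, 11, 14]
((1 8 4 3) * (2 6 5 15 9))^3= ((1 8 4 3)(2 6 5 15 9))^3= (1 3 4 8)(2 15 6 9 5)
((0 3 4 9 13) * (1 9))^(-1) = ((0 3 4 1 9 13))^(-1) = (0 13 9 1 4 3)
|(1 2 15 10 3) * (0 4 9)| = |(0 4 9)(1 2 15 10 3)| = 15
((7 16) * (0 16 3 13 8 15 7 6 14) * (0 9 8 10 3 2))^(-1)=(0 2 7 15 8 9 14 6 16)(3 10 13)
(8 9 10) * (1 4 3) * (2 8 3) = [0, 4, 8, 1, 2, 5, 6, 7, 9, 10, 3] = (1 4 2 8 9 10 3)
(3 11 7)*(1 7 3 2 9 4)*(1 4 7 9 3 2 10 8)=(1 9 7 10 8)(2 3 11)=[0, 9, 3, 11, 4, 5, 6, 10, 1, 7, 8, 2]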